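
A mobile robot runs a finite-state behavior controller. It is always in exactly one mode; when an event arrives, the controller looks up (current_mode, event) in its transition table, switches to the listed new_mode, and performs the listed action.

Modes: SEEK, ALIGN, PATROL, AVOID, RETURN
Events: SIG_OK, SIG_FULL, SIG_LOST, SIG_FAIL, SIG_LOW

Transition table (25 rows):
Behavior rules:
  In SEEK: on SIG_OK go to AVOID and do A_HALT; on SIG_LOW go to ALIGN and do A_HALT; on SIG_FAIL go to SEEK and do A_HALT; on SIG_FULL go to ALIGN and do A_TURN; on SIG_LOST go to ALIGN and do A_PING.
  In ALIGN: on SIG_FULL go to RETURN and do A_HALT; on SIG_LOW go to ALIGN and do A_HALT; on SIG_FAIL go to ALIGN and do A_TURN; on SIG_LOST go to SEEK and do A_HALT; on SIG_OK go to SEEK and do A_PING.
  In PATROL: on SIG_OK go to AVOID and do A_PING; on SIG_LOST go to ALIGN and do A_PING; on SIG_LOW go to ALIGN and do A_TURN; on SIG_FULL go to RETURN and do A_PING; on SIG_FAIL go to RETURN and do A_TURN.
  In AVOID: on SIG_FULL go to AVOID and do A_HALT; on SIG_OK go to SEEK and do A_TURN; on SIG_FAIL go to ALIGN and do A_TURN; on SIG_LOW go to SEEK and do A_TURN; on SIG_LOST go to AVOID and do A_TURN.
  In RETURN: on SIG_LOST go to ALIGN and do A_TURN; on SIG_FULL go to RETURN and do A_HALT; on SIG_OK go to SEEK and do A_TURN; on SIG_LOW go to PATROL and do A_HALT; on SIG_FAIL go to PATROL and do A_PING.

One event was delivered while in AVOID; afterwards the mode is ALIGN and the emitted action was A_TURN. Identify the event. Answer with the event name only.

try SIG_OK: (AVOID, SIG_OK) → (SEEK, A_TURN)
try SIG_FULL: (AVOID, SIG_FULL) → (AVOID, A_HALT)
try SIG_LOST: (AVOID, SIG_LOST) → (AVOID, A_TURN)
try SIG_FAIL: (AVOID, SIG_FAIL) → (ALIGN, A_TURN)  ← matches
try SIG_LOW: (AVOID, SIG_LOW) → (SEEK, A_TURN)

SIG_FAIL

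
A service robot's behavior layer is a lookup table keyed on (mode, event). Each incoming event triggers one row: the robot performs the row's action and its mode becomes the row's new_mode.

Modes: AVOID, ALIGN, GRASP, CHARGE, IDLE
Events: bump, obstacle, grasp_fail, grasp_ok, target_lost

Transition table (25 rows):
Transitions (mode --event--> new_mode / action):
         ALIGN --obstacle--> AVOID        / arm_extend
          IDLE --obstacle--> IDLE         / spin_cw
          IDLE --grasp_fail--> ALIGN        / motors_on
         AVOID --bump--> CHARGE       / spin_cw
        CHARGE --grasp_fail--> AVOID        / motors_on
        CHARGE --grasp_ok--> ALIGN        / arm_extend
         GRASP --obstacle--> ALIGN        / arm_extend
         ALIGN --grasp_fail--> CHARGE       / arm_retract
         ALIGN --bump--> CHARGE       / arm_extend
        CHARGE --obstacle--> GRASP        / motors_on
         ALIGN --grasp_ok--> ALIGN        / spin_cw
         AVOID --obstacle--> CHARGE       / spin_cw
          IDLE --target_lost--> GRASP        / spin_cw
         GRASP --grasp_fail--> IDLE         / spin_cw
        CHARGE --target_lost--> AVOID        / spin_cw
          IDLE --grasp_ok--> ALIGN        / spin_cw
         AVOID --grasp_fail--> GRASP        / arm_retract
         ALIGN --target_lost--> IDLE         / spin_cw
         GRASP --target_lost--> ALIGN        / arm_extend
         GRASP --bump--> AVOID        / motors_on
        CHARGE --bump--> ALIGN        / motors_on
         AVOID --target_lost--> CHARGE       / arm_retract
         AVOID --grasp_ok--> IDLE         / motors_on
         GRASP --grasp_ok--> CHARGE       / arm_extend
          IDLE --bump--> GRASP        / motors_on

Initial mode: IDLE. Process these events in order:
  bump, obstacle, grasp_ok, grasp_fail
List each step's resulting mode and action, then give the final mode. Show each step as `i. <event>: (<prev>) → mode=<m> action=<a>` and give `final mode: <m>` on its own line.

final mode: CHARGE

1. bump: (IDLE) → mode=GRASP action=motors_on
2. obstacle: (GRASP) → mode=ALIGN action=arm_extend
3. grasp_ok: (ALIGN) → mode=ALIGN action=spin_cw
4. grasp_fail: (ALIGN) → mode=CHARGE action=arm_retract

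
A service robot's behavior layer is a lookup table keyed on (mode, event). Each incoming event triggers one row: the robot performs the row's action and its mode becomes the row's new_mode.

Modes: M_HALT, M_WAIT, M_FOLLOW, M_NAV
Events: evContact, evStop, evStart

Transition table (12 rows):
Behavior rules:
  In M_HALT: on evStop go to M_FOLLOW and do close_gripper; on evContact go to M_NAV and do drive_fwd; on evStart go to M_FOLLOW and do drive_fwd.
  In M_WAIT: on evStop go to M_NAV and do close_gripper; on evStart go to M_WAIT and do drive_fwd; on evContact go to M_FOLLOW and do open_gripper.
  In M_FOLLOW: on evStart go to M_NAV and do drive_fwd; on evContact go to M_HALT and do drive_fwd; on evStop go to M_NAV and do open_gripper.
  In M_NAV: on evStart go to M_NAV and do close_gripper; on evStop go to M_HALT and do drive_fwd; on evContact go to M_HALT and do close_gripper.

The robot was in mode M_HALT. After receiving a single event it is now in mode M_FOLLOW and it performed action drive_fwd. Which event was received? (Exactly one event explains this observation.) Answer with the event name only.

evStart

try evContact: (M_HALT, evContact) → (M_NAV, drive_fwd)
try evStop: (M_HALT, evStop) → (M_FOLLOW, close_gripper)
try evStart: (M_HALT, evStart) → (M_FOLLOW, drive_fwd)  ← matches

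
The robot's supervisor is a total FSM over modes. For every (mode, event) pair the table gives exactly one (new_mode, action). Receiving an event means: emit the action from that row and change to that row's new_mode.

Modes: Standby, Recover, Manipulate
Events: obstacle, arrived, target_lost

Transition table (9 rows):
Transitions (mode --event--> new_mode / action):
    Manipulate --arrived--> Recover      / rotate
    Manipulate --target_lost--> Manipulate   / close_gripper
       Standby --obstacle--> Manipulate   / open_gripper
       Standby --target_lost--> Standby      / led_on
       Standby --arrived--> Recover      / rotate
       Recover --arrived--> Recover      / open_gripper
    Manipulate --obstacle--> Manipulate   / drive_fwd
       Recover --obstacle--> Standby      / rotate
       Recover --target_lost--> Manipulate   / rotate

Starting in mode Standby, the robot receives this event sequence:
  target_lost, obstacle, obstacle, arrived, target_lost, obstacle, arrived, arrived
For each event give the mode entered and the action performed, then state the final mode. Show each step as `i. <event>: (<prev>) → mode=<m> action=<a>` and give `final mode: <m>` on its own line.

final mode: Recover

1. target_lost: (Standby) → mode=Standby action=led_on
2. obstacle: (Standby) → mode=Manipulate action=open_gripper
3. obstacle: (Manipulate) → mode=Manipulate action=drive_fwd
4. arrived: (Manipulate) → mode=Recover action=rotate
5. target_lost: (Recover) → mode=Manipulate action=rotate
6. obstacle: (Manipulate) → mode=Manipulate action=drive_fwd
7. arrived: (Manipulate) → mode=Recover action=rotate
8. arrived: (Recover) → mode=Recover action=open_gripper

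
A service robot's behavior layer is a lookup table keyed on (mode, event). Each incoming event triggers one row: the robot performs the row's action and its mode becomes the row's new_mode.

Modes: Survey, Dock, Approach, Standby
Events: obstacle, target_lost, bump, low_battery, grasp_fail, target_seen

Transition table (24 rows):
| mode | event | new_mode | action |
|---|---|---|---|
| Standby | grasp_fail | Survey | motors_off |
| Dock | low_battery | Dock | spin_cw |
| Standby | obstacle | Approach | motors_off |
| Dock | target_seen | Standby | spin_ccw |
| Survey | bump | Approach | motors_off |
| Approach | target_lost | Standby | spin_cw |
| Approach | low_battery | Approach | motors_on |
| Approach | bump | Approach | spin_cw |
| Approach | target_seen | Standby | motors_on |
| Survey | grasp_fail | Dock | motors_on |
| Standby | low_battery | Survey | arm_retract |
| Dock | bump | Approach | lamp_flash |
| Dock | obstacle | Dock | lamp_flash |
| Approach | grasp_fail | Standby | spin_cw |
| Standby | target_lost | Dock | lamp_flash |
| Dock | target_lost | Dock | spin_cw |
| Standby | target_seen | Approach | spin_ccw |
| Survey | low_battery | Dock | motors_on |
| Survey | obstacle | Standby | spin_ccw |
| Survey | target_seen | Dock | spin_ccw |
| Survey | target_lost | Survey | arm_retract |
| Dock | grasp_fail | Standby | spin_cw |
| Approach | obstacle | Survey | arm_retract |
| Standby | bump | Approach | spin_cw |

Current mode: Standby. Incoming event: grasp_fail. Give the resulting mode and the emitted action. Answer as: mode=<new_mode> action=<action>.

mode=Survey action=motors_off

current mode = Standby; filter table to that mode:
  (Standby, grasp_fail) → (Survey, motors_off)  ← event matches
  (Standby, obstacle) → (Approach, motors_off)
  (Standby, low_battery) → (Survey, arm_retract)
  (Standby, target_lost) → (Dock, lamp_flash)
  (Standby, target_seen) → (Approach, spin_ccw)
  (Standby, bump) → (Approach, spin_cw)
event = grasp_fail selects (Survey, motors_off)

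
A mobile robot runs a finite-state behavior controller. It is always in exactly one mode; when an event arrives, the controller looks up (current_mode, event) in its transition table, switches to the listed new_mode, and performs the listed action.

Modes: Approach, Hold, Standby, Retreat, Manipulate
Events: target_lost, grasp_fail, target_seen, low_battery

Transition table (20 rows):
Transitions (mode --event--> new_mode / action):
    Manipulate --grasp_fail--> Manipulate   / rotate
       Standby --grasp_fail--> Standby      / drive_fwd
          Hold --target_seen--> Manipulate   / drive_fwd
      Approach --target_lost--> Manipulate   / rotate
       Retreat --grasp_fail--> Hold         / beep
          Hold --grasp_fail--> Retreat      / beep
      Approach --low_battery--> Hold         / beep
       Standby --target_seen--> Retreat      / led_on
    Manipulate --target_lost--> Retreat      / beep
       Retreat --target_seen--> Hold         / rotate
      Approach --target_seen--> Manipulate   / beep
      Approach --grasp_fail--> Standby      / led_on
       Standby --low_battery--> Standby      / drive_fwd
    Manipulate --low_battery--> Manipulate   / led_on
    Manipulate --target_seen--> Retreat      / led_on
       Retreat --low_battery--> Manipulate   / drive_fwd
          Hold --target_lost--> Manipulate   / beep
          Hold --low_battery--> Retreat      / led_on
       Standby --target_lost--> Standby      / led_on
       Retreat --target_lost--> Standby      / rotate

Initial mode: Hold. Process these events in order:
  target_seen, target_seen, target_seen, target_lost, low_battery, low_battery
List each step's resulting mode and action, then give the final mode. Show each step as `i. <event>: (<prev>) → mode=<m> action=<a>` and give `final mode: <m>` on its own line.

1. target_seen: (Hold) → mode=Manipulate action=drive_fwd
2. target_seen: (Manipulate) → mode=Retreat action=led_on
3. target_seen: (Retreat) → mode=Hold action=rotate
4. target_lost: (Hold) → mode=Manipulate action=beep
5. low_battery: (Manipulate) → mode=Manipulate action=led_on
6. low_battery: (Manipulate) → mode=Manipulate action=led_on

final mode: Manipulate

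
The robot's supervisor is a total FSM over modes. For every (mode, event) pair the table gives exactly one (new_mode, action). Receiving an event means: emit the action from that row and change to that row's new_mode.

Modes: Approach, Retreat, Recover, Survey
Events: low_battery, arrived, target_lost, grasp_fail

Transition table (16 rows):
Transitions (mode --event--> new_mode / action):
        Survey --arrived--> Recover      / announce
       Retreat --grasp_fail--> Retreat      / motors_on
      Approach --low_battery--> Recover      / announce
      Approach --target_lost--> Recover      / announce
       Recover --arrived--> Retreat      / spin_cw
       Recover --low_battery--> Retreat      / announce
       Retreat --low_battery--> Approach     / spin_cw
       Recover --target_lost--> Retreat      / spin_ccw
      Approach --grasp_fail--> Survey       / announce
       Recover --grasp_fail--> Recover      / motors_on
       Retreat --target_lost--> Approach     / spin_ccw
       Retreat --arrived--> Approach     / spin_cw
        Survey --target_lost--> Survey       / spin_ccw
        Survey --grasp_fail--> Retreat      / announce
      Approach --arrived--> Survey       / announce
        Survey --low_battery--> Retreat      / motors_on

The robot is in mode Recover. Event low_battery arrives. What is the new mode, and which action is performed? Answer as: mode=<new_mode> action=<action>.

current mode = Recover; filter table to that mode:
  (Recover, arrived) → (Retreat, spin_cw)
  (Recover, low_battery) → (Retreat, announce)  ← event matches
  (Recover, target_lost) → (Retreat, spin_ccw)
  (Recover, grasp_fail) → (Recover, motors_on)
event = low_battery selects (Retreat, announce)

mode=Retreat action=announce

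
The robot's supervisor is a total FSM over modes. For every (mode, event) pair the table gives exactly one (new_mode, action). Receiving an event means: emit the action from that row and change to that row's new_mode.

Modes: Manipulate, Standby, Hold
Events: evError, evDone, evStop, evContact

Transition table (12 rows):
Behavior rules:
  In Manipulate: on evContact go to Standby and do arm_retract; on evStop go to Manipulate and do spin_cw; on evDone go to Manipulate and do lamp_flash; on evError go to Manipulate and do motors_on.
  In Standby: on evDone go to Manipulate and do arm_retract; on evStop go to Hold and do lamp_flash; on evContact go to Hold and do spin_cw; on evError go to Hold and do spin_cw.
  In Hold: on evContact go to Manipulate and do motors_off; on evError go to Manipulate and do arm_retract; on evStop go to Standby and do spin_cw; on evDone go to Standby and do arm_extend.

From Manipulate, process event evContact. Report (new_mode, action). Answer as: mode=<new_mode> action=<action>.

mode=Standby action=arm_retract

current mode = Manipulate; filter table to that mode:
  (Manipulate, evContact) → (Standby, arm_retract)  ← event matches
  (Manipulate, evStop) → (Manipulate, spin_cw)
  (Manipulate, evDone) → (Manipulate, lamp_flash)
  (Manipulate, evError) → (Manipulate, motors_on)
event = evContact selects (Standby, arm_retract)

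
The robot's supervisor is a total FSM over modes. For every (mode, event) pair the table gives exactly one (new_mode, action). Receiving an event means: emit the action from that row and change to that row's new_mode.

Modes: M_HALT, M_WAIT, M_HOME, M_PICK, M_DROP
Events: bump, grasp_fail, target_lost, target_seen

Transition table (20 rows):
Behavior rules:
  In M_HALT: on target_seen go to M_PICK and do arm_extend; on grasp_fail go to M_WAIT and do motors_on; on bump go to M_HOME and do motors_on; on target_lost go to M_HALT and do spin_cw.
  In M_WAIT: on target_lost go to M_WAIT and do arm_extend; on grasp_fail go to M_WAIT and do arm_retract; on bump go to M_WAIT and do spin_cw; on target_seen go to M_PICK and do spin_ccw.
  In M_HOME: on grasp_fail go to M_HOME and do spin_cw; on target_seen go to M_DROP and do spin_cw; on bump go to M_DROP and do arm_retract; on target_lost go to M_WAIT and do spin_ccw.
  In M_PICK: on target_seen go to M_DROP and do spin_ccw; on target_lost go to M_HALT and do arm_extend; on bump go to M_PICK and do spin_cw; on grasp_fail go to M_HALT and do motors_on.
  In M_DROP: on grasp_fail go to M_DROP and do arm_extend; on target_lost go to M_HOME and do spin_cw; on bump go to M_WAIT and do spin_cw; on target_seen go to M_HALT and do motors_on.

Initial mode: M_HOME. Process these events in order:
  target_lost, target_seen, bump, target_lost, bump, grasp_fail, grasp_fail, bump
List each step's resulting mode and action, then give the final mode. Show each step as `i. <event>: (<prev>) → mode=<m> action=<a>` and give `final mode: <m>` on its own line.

final mode: M_DROP

1. target_lost: (M_HOME) → mode=M_WAIT action=spin_ccw
2. target_seen: (M_WAIT) → mode=M_PICK action=spin_ccw
3. bump: (M_PICK) → mode=M_PICK action=spin_cw
4. target_lost: (M_PICK) → mode=M_HALT action=arm_extend
5. bump: (M_HALT) → mode=M_HOME action=motors_on
6. grasp_fail: (M_HOME) → mode=M_HOME action=spin_cw
7. grasp_fail: (M_HOME) → mode=M_HOME action=spin_cw
8. bump: (M_HOME) → mode=M_DROP action=arm_retract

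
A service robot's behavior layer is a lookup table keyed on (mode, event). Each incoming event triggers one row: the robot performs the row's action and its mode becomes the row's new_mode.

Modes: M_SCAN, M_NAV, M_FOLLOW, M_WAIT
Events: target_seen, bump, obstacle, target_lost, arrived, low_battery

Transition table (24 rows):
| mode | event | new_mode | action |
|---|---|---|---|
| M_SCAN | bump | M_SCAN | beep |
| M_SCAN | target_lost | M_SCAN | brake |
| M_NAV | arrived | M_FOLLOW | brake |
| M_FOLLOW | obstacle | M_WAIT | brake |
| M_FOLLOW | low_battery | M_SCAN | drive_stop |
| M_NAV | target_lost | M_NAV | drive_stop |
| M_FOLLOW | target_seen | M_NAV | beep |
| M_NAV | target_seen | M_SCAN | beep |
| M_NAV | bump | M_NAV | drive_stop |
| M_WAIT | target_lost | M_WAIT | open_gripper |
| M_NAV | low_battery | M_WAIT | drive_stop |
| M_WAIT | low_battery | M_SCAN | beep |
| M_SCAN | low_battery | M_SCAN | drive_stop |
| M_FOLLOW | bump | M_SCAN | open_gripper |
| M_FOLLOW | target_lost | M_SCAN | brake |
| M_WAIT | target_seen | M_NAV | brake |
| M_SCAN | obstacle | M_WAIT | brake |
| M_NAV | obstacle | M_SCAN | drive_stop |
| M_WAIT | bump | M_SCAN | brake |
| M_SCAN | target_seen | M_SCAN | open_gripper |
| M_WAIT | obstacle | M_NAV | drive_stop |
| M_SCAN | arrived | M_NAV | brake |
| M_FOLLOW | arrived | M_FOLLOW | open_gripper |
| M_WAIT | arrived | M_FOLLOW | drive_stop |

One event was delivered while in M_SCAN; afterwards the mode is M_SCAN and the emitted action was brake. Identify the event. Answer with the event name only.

try target_seen: (M_SCAN, target_seen) → (M_SCAN, open_gripper)
try bump: (M_SCAN, bump) → (M_SCAN, beep)
try obstacle: (M_SCAN, obstacle) → (M_WAIT, brake)
try target_lost: (M_SCAN, target_lost) → (M_SCAN, brake)  ← matches
try arrived: (M_SCAN, arrived) → (M_NAV, brake)
try low_battery: (M_SCAN, low_battery) → (M_SCAN, drive_stop)

target_lost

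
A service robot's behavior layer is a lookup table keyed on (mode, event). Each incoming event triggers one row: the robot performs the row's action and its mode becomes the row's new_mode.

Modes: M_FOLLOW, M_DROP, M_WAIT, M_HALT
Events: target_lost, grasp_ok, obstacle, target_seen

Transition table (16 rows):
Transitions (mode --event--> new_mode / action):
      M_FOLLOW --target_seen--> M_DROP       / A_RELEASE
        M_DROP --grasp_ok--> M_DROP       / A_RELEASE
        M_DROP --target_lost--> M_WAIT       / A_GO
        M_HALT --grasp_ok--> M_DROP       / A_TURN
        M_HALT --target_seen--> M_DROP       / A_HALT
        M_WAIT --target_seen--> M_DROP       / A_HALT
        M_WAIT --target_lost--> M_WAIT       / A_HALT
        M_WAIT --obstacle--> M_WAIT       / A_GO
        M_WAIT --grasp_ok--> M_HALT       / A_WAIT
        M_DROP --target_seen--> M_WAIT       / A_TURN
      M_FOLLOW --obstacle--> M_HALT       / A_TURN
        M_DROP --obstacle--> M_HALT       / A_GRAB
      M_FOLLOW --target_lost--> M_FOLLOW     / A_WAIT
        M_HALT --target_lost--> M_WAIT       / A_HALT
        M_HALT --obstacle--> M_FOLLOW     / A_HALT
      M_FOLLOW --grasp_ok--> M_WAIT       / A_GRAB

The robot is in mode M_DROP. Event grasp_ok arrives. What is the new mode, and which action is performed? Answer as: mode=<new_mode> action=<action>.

mode=M_DROP action=A_RELEASE

current mode = M_DROP; filter table to that mode:
  (M_DROP, grasp_ok) → (M_DROP, A_RELEASE)  ← event matches
  (M_DROP, target_lost) → (M_WAIT, A_GO)
  (M_DROP, target_seen) → (M_WAIT, A_TURN)
  (M_DROP, obstacle) → (M_HALT, A_GRAB)
event = grasp_ok selects (M_DROP, A_RELEASE)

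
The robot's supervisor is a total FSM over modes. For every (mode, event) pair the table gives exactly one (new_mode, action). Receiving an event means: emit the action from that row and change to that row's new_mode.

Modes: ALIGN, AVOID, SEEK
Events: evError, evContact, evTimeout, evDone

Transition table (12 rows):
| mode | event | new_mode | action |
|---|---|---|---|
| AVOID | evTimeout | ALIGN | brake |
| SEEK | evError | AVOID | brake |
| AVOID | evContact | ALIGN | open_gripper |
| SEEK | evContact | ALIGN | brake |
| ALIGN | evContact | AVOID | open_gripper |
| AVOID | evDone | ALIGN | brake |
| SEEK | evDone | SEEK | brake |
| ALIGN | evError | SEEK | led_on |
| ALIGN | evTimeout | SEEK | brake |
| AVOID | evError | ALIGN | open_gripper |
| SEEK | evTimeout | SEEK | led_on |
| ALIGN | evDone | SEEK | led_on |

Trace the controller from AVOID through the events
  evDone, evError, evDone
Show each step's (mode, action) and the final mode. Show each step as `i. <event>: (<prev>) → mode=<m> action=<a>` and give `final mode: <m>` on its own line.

1. evDone: (AVOID) → mode=ALIGN action=brake
2. evError: (ALIGN) → mode=SEEK action=led_on
3. evDone: (SEEK) → mode=SEEK action=brake

final mode: SEEK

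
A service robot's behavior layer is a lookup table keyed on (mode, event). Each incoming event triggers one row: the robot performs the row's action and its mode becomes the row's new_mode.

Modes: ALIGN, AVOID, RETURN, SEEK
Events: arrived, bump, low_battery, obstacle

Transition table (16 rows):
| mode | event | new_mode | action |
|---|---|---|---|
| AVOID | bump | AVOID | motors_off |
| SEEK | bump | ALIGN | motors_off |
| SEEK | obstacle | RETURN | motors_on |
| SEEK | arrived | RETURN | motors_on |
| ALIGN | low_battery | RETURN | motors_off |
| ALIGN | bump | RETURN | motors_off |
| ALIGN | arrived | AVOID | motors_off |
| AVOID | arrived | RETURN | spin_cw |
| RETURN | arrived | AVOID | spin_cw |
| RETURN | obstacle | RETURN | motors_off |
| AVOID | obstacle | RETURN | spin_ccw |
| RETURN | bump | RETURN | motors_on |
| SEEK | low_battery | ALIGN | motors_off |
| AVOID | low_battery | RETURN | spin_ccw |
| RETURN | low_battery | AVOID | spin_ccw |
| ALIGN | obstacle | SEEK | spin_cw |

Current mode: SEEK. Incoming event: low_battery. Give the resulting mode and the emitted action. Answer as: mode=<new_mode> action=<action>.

current mode = SEEK; filter table to that mode:
  (SEEK, bump) → (ALIGN, motors_off)
  (SEEK, obstacle) → (RETURN, motors_on)
  (SEEK, arrived) → (RETURN, motors_on)
  (SEEK, low_battery) → (ALIGN, motors_off)  ← event matches
event = low_battery selects (ALIGN, motors_off)

mode=ALIGN action=motors_off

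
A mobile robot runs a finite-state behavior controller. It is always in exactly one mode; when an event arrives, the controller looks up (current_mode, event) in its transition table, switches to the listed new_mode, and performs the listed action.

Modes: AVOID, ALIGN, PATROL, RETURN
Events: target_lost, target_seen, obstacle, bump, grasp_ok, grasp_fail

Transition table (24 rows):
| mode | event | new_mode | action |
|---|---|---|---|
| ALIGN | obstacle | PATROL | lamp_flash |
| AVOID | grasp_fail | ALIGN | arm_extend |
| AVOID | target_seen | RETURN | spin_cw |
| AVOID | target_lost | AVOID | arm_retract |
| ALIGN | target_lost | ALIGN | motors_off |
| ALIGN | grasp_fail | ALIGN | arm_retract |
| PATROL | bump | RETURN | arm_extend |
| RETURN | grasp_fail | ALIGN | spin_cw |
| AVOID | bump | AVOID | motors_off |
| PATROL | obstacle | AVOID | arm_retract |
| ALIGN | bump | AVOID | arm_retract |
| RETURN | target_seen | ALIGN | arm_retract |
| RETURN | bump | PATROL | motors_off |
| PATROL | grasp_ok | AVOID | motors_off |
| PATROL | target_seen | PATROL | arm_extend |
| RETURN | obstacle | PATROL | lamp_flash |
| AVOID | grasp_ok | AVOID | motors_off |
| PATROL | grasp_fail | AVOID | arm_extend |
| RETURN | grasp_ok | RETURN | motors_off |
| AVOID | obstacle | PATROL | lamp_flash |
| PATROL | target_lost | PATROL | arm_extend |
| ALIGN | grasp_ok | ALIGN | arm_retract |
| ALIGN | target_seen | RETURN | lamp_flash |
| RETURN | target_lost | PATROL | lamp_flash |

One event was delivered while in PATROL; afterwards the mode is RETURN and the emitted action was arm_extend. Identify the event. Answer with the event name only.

bump

try target_lost: (PATROL, target_lost) → (PATROL, arm_extend)
try target_seen: (PATROL, target_seen) → (PATROL, arm_extend)
try obstacle: (PATROL, obstacle) → (AVOID, arm_retract)
try bump: (PATROL, bump) → (RETURN, arm_extend)  ← matches
try grasp_ok: (PATROL, grasp_ok) → (AVOID, motors_off)
try grasp_fail: (PATROL, grasp_fail) → (AVOID, arm_extend)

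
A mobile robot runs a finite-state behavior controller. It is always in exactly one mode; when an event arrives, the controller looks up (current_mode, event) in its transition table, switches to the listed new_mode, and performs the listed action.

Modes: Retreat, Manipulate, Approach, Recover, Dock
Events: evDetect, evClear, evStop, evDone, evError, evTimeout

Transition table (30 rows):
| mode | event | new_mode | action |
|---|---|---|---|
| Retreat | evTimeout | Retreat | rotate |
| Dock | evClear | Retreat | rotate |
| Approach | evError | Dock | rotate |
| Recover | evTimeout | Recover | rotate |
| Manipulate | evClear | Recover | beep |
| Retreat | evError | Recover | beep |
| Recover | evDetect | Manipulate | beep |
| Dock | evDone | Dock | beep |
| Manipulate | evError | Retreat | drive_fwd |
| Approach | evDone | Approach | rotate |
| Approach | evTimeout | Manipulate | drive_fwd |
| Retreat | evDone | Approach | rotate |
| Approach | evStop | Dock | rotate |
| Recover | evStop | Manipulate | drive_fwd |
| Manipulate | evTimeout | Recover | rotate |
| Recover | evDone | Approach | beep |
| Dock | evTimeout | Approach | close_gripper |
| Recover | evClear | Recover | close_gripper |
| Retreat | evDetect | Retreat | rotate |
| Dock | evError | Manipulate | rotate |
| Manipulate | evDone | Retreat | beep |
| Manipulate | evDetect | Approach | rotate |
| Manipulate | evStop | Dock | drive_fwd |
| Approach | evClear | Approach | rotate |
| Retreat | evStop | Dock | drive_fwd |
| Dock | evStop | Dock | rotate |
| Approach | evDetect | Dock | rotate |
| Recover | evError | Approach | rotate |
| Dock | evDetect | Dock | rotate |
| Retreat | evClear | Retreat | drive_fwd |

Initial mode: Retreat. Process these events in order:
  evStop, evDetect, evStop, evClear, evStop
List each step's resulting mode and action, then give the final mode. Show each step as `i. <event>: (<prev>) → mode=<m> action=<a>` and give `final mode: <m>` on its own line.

1. evStop: (Retreat) → mode=Dock action=drive_fwd
2. evDetect: (Dock) → mode=Dock action=rotate
3. evStop: (Dock) → mode=Dock action=rotate
4. evClear: (Dock) → mode=Retreat action=rotate
5. evStop: (Retreat) → mode=Dock action=drive_fwd

final mode: Dock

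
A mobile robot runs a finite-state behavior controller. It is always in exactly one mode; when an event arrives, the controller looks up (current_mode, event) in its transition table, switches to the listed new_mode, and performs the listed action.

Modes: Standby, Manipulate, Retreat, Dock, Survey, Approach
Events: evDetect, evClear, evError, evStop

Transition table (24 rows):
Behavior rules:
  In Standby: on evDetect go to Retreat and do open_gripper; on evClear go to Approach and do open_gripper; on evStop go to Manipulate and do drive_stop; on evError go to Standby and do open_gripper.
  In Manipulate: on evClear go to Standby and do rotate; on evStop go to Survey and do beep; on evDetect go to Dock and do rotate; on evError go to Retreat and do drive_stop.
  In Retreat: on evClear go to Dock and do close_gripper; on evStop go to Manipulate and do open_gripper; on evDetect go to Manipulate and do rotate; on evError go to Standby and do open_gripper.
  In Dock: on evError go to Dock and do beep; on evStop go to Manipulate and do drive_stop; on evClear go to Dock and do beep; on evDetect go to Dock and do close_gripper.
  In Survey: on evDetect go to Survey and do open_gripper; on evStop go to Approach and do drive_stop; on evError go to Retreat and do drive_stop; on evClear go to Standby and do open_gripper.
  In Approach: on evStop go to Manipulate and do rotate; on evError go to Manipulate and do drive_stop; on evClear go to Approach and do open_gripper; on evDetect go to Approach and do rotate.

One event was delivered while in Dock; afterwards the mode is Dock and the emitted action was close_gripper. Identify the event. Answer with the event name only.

try evDetect: (Dock, evDetect) → (Dock, close_gripper)  ← matches
try evClear: (Dock, evClear) → (Dock, beep)
try evError: (Dock, evError) → (Dock, beep)
try evStop: (Dock, evStop) → (Manipulate, drive_stop)

evDetect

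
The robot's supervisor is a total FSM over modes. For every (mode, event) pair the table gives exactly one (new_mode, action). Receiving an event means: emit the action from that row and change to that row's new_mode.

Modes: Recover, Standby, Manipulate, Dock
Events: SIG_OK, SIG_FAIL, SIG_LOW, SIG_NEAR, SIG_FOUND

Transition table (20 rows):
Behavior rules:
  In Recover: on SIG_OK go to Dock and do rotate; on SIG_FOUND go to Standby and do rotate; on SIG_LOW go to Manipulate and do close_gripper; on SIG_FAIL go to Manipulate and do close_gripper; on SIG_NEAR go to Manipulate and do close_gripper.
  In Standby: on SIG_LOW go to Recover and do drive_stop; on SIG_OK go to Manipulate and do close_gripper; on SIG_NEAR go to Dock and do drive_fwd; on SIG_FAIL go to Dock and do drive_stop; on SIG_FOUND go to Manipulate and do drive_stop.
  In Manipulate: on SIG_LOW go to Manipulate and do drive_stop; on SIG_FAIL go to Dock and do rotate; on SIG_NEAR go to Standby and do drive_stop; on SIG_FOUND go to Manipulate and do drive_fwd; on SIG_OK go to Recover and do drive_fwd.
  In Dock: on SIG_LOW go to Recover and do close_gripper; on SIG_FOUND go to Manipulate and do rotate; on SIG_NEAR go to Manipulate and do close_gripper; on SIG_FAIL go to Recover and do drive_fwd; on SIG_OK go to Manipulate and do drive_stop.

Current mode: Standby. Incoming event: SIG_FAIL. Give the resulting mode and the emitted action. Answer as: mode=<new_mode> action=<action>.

current mode = Standby; filter table to that mode:
  (Standby, SIG_LOW) → (Recover, drive_stop)
  (Standby, SIG_OK) → (Manipulate, close_gripper)
  (Standby, SIG_NEAR) → (Dock, drive_fwd)
  (Standby, SIG_FAIL) → (Dock, drive_stop)  ← event matches
  (Standby, SIG_FOUND) → (Manipulate, drive_stop)
event = SIG_FAIL selects (Dock, drive_stop)

mode=Dock action=drive_stop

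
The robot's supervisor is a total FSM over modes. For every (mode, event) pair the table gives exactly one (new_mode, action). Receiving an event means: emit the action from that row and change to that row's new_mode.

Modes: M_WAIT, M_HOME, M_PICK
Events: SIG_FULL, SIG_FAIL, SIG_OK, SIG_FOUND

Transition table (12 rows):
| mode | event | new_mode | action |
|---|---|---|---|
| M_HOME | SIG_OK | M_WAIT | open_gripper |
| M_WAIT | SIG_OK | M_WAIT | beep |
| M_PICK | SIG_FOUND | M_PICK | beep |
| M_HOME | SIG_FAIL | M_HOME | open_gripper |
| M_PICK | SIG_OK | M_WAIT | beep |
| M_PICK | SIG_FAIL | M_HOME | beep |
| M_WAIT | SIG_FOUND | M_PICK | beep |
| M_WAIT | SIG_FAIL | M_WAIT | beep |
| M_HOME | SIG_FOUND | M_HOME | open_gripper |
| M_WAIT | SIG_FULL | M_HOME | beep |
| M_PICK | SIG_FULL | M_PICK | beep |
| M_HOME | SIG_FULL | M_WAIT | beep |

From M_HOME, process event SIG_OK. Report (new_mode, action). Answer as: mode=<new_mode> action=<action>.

mode=M_WAIT action=open_gripper

current mode = M_HOME; filter table to that mode:
  (M_HOME, SIG_OK) → (M_WAIT, open_gripper)  ← event matches
  (M_HOME, SIG_FAIL) → (M_HOME, open_gripper)
  (M_HOME, SIG_FOUND) → (M_HOME, open_gripper)
  (M_HOME, SIG_FULL) → (M_WAIT, beep)
event = SIG_OK selects (M_WAIT, open_gripper)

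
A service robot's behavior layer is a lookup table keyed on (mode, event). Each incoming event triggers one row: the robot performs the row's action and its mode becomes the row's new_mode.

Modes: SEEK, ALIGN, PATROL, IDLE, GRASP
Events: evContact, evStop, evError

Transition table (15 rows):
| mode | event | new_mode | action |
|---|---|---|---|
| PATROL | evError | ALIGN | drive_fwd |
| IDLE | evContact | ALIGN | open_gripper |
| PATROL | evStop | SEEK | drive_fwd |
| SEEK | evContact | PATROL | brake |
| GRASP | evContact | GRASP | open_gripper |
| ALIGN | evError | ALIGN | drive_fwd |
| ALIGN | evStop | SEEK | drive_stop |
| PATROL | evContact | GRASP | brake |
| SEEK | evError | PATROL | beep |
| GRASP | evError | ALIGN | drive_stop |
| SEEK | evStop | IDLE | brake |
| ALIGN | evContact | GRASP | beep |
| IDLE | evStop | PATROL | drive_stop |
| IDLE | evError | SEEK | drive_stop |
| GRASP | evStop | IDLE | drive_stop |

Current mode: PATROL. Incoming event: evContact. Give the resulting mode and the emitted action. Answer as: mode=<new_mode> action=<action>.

current mode = PATROL; filter table to that mode:
  (PATROL, evError) → (ALIGN, drive_fwd)
  (PATROL, evStop) → (SEEK, drive_fwd)
  (PATROL, evContact) → (GRASP, brake)  ← event matches
event = evContact selects (GRASP, brake)

mode=GRASP action=brake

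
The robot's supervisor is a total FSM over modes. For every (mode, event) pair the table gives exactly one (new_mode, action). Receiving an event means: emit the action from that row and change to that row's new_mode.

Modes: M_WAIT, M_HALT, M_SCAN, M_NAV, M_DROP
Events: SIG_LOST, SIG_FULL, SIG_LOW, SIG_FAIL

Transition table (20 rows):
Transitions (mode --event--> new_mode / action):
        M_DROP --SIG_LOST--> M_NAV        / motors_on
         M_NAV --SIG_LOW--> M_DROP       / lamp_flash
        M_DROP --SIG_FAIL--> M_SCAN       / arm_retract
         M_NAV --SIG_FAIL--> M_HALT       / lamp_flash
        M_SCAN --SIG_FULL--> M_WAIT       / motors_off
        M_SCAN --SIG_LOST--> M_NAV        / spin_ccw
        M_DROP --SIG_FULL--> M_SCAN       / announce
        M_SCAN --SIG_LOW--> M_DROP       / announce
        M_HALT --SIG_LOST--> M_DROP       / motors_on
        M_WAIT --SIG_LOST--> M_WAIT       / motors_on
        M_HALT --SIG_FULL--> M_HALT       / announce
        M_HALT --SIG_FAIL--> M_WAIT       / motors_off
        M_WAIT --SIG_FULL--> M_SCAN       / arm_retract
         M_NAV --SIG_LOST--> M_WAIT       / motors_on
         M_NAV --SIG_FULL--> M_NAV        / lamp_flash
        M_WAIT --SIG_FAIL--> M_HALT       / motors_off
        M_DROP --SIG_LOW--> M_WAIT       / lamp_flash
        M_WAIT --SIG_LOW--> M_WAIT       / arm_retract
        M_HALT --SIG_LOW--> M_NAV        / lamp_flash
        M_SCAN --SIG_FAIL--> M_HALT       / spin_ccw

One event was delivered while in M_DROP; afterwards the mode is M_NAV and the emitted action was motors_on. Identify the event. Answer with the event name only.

try SIG_LOST: (M_DROP, SIG_LOST) → (M_NAV, motors_on)  ← matches
try SIG_FULL: (M_DROP, SIG_FULL) → (M_SCAN, announce)
try SIG_LOW: (M_DROP, SIG_LOW) → (M_WAIT, lamp_flash)
try SIG_FAIL: (M_DROP, SIG_FAIL) → (M_SCAN, arm_retract)

SIG_LOST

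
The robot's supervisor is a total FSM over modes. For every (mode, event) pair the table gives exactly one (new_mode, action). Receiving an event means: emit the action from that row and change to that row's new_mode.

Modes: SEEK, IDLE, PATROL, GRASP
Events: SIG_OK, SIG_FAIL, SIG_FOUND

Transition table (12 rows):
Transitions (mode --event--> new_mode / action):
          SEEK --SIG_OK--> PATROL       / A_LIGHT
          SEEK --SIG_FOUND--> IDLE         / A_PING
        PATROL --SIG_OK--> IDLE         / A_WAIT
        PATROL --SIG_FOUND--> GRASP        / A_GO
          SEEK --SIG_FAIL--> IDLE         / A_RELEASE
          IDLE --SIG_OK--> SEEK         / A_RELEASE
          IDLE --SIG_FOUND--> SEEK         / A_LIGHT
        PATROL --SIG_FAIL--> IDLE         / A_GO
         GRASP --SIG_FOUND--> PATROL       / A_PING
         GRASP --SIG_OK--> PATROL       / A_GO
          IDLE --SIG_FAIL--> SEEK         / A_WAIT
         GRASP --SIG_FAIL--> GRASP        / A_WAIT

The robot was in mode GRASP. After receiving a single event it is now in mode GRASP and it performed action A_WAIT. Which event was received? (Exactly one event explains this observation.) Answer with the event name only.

try SIG_OK: (GRASP, SIG_OK) → (PATROL, A_GO)
try SIG_FAIL: (GRASP, SIG_FAIL) → (GRASP, A_WAIT)  ← matches
try SIG_FOUND: (GRASP, SIG_FOUND) → (PATROL, A_PING)

SIG_FAIL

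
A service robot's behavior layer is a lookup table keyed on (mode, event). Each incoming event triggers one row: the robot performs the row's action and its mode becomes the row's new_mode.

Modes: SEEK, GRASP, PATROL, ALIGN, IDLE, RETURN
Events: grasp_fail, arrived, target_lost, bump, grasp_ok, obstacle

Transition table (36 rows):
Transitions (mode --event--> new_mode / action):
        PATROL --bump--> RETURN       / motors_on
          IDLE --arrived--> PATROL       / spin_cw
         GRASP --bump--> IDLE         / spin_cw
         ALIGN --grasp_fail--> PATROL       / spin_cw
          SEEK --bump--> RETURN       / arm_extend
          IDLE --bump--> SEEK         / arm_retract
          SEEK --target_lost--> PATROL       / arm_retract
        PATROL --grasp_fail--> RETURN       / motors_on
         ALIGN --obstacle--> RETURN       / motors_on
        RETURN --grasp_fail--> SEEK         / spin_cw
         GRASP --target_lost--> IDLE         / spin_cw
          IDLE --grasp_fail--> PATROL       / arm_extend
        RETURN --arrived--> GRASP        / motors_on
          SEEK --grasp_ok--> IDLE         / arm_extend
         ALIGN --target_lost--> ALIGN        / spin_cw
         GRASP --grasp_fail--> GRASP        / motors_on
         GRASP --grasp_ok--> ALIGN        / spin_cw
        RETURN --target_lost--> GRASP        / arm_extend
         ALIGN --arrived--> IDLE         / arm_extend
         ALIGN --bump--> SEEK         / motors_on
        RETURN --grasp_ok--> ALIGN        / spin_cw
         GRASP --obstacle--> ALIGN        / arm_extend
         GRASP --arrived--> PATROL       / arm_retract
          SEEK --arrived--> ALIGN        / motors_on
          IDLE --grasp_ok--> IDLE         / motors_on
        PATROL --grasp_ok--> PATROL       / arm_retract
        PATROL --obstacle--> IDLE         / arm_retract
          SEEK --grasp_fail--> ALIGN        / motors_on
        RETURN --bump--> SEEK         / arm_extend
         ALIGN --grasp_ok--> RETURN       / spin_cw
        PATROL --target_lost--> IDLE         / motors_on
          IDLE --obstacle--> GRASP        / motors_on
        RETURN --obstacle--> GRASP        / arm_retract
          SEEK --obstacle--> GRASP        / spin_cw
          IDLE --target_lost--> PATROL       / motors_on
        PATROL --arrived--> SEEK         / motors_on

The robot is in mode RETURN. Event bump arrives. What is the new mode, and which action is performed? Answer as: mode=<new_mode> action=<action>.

mode=SEEK action=arm_extend

current mode = RETURN; filter table to that mode:
  (RETURN, grasp_fail) → (SEEK, spin_cw)
  (RETURN, arrived) → (GRASP, motors_on)
  (RETURN, target_lost) → (GRASP, arm_extend)
  (RETURN, grasp_ok) → (ALIGN, spin_cw)
  (RETURN, bump) → (SEEK, arm_extend)  ← event matches
  (RETURN, obstacle) → (GRASP, arm_retract)
event = bump selects (SEEK, arm_extend)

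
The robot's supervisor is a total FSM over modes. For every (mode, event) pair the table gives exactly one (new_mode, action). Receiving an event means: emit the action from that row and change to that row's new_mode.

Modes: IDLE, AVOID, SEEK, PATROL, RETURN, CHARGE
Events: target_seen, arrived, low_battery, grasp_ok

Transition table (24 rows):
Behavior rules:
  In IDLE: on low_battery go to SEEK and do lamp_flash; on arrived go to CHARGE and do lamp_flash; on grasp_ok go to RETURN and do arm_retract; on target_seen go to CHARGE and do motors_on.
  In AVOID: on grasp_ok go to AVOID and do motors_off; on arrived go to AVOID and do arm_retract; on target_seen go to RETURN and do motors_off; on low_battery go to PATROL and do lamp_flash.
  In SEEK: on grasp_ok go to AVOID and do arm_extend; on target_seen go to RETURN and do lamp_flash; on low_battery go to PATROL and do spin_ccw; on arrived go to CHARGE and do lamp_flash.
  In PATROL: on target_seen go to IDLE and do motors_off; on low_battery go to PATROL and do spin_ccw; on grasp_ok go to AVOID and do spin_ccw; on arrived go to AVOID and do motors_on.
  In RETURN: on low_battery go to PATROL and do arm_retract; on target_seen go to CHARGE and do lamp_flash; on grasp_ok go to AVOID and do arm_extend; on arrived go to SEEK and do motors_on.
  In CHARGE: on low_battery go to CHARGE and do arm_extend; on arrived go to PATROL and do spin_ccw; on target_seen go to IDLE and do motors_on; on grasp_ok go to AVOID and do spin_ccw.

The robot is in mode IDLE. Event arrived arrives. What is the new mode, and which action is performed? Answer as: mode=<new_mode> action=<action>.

mode=CHARGE action=lamp_flash

current mode = IDLE; filter table to that mode:
  (IDLE, low_battery) → (SEEK, lamp_flash)
  (IDLE, arrived) → (CHARGE, lamp_flash)  ← event matches
  (IDLE, grasp_ok) → (RETURN, arm_retract)
  (IDLE, target_seen) → (CHARGE, motors_on)
event = arrived selects (CHARGE, lamp_flash)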